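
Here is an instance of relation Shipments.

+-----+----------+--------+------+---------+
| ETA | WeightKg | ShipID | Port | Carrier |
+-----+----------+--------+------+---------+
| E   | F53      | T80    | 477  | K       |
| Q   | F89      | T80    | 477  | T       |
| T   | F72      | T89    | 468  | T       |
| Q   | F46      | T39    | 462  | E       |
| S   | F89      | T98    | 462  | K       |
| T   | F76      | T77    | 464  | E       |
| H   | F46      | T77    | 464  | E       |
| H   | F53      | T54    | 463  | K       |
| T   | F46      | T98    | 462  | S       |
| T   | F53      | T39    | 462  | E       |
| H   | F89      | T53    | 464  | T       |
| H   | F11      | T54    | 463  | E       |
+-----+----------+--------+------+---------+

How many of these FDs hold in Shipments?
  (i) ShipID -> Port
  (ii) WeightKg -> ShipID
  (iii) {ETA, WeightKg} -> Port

(i) ShipID -> Port: every LHS value maps to a single RHS value — holds.
(ii) WeightKg -> ShipID: WeightKg=F53: 3 rows → ShipID takes values {T80, T54, T39} — violation; WeightKg=F89: 3 rows → ShipID takes values {T80, T98, T53} — violation; WeightKg=F46: 3 rows → ShipID takes values {T39, T77, T98} — violation — fails.
(iii) {ETA, WeightKg} -> Port: every LHS value maps to a single RHS value — holds.
2 of the 3 dependencies hold.

2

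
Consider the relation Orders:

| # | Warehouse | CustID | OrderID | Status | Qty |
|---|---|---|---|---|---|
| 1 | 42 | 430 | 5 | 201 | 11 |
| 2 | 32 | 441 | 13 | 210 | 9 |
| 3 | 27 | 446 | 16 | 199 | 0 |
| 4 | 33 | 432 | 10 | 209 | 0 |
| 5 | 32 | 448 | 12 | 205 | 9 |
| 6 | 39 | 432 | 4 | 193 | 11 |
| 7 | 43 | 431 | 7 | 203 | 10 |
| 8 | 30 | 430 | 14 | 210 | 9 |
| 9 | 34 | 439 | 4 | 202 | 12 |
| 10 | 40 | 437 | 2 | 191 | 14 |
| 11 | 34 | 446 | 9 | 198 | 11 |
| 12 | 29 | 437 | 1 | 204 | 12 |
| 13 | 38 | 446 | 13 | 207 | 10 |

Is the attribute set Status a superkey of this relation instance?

No

Rows 2 and 8 have the same Status value Status=210 but are distinct tuples, so Status does not determine every attribute — not a superkey.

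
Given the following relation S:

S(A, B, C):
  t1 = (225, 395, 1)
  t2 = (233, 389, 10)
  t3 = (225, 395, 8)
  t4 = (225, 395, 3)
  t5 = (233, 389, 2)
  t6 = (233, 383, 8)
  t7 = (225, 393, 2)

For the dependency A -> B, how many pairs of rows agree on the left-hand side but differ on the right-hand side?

5

A=225: violating pairs (1,7), (3,7), (4,7) — 3 pairs.
A=233: violating pairs (2,6), (5,6) — 2 pairs.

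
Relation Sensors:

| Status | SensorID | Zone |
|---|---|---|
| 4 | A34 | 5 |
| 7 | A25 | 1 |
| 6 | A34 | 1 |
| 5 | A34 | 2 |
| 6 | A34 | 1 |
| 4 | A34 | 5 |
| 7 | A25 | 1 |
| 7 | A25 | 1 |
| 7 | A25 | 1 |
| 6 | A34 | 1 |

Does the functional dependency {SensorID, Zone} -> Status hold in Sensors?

Yes

(SensorID=A34, Zone=5): 2 rows → Status = 4, 4 ✓
(SensorID=A25, Zone=1): 4 rows → Status = 7, 7, 7, 7 ✓
(SensorID=A34, Zone=1): 3 rows → Status = 6, 6, 6 ✓
(SensorID=A34, Zone=2): 1 row → Status = 5 ✓
Every {SensorID, Zone} value is associated with a single Status value, so {SensorID, Zone} -> Status holds.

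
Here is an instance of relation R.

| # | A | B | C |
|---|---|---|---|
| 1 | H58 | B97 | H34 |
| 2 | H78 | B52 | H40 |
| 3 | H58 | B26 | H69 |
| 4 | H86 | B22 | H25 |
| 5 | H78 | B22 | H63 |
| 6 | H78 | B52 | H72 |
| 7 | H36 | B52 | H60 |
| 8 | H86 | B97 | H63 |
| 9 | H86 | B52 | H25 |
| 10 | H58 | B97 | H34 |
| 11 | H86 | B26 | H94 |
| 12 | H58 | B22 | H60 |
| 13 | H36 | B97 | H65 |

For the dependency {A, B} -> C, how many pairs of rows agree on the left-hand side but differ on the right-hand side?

1

(A=H58, B=B97): all 2 rows agree on C — 0 pairs.
(A=H78, B=B52): violating pairs (2,6) — 1 pair.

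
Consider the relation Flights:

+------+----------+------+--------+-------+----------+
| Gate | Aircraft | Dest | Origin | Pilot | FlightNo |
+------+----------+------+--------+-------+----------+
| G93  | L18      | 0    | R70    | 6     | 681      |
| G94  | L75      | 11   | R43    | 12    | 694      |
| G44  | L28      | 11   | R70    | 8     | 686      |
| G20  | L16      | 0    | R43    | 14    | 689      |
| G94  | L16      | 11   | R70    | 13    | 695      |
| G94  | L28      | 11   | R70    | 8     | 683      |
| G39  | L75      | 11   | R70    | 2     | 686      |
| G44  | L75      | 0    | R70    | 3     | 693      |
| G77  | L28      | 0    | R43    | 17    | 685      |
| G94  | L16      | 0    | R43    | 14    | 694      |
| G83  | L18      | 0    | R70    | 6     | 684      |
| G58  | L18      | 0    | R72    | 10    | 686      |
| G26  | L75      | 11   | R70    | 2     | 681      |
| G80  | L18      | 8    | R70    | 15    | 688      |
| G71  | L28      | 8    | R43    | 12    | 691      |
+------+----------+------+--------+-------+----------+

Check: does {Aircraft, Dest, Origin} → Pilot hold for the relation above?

(Aircraft=L18, Dest=0, Origin=R70): 2 rows → Pilot = 6, 6 ✓
(Aircraft=L75, Dest=11, Origin=R43): 1 row → Pilot = 12 ✓
(Aircraft=L28, Dest=11, Origin=R70): 2 rows → Pilot = 8, 8 ✓
(Aircraft=L16, Dest=0, Origin=R43): 2 rows → Pilot = 14, 14 ✓
(Aircraft=L16, Dest=11, Origin=R70): 1 row → Pilot = 13 ✓
(Aircraft=L75, Dest=11, Origin=R70): 2 rows → Pilot = 2, 2 ✓
(Aircraft=L75, Dest=0, Origin=R70): 1 row → Pilot = 3 ✓
(Aircraft=L28, Dest=0, Origin=R43): 1 row → Pilot = 17 ✓
(Aircraft=L18, Dest=0, Origin=R72): 1 row → Pilot = 10 ✓
(Aircraft=L18, Dest=8, Origin=R70): 1 row → Pilot = 15 ✓
(Aircraft=L28, Dest=8, Origin=R43): 1 row → Pilot = 12 ✓
Every {Aircraft, Dest, Origin} value is associated with a single Pilot value, so {Aircraft, Dest, Origin} → Pilot holds.

Yes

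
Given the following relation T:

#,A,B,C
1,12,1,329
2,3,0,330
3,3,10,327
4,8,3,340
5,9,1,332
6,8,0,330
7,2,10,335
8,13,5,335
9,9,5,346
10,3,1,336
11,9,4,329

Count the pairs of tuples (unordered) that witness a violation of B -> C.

B=1: violating pairs (1,5), (1,10), (5,10) — 3 pairs.
B=0: all 2 rows agree on C — 0 pairs.
B=10: violating pairs (3,7) — 1 pair.
B=5: violating pairs (8,9) — 1 pair.

5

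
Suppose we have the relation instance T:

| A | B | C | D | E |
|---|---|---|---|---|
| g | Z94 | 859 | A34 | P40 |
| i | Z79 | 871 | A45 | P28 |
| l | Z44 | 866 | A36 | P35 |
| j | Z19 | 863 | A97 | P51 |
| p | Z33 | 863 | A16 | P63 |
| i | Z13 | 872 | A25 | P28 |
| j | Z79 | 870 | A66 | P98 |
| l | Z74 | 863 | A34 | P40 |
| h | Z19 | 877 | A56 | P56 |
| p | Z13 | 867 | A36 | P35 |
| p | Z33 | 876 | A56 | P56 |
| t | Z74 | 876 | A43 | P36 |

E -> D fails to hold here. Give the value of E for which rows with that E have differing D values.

P28

E=P40: 2 rows → D = A34, A34 ✓
E=P28: 2 rows → D takes values {A45, A25} — violation
E=P35: 2 rows → D = A36, A36 ✓
E=P51: 1 row → D = A97 ✓
E=P63: 1 row → D = A16 ✓
E=P98: 1 row → D = A66 ✓
E=P56: 2 rows → D = A56, A56 ✓
E=P36: 1 row → D = A43 ✓
The only E value with inconsistent D is E=P28.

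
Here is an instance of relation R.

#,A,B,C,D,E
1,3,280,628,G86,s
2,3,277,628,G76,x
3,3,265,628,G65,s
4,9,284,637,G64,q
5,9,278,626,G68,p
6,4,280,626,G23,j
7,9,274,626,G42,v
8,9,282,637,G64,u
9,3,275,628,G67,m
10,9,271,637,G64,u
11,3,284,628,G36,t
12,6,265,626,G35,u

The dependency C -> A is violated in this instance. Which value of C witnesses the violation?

C=628: rows 1, 2, 3, 9, 11 → A = 3, 3, 3, 3, 3 ✓
C=637: rows 4, 8, 10 → A = 9, 9, 9 ✓
C=626: rows 5, 6, 7, 12 → A takes values {9, 4, 6} — violation
The only C value with inconsistent A is C=626.

626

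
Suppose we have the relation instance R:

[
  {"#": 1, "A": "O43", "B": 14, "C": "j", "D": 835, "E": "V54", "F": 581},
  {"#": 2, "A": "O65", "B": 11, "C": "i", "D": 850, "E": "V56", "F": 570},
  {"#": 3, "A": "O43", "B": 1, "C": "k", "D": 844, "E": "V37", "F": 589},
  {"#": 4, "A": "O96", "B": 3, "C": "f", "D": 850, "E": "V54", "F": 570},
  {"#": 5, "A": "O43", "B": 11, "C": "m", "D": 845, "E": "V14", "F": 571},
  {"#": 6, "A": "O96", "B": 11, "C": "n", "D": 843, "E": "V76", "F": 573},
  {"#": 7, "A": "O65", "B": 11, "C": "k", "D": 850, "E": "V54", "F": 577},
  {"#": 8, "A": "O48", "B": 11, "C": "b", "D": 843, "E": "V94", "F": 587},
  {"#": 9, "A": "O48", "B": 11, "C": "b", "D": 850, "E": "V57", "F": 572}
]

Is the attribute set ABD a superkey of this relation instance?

Rows 2 and 7 have the same ABD value (A=O65, B=11, D=850) but are distinct tuples, so ABD does not determine every attribute — not a superkey.

No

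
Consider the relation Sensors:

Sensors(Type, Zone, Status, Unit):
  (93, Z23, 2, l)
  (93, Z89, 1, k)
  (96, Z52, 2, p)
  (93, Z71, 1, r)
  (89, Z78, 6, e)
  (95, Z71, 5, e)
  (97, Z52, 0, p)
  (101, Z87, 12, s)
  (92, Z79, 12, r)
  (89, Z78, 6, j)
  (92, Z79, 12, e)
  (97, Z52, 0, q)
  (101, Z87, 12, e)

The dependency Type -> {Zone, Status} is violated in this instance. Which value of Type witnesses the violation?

93

Type=93: 3 rows → {Zone,Status} takes values {(Z23, 2), (Z89, 1), (Z71, 1)} — violation
Type=96: 1 row → {Zone,Status} = (Z52, 2) ✓
Type=89: 2 rows → {Zone,Status} = (Z78, 6), (Z78, 6) ✓
Type=95: 1 row → {Zone,Status} = (Z71, 5) ✓
Type=97: 2 rows → {Zone,Status} = (Z52, 0), (Z52, 0) ✓
Type=101: 2 rows → {Zone,Status} = (Z87, 12), (Z87, 12) ✓
Type=92: 2 rows → {Zone,Status} = (Z79, 12), (Z79, 12) ✓
The only Type value with inconsistent RHS is Type=93.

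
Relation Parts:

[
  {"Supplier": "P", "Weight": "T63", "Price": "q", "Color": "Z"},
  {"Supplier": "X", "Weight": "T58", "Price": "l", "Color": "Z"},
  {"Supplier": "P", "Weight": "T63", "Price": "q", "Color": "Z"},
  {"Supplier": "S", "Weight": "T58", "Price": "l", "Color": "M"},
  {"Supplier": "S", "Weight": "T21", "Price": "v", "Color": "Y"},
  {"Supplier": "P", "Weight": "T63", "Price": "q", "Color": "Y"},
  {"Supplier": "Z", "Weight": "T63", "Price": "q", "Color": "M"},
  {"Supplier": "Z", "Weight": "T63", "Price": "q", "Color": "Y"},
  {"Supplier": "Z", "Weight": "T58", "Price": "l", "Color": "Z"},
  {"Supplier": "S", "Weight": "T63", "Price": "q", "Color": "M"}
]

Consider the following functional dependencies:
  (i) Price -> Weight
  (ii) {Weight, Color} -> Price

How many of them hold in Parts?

(i) Price -> Weight: every LHS value maps to a single RHS value — holds.
(ii) {Weight, Color} -> Price: every LHS value maps to a single RHS value — holds.
2 of the 2 dependencies hold.

2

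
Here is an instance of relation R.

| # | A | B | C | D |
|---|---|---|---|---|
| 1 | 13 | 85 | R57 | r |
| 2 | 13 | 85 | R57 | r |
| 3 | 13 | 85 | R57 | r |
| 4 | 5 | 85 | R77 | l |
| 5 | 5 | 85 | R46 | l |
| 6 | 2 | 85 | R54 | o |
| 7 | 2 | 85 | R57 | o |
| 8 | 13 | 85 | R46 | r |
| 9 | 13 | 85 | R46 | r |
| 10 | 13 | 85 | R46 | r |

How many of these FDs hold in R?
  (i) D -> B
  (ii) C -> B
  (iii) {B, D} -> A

3

(i) D -> B: every LHS value maps to a single RHS value — holds.
(ii) C -> B: every LHS value maps to a single RHS value — holds.
(iii) {B, D} -> A: every LHS value maps to a single RHS value — holds.
3 of the 3 dependencies hold.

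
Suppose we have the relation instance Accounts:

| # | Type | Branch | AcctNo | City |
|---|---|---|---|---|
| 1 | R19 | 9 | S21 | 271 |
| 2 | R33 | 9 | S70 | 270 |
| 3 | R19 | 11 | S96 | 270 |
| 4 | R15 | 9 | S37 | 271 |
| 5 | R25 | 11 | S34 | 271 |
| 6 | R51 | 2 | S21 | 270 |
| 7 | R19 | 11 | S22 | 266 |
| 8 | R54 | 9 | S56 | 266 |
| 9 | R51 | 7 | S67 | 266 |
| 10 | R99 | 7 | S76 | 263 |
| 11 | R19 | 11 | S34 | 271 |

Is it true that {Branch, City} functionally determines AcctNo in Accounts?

(Branch=9, City=271): rows 1, 4 → AcctNo takes values {S21, S37} — violation
(Branch=9, City=270): row 2 → AcctNo = S70 ✓
(Branch=11, City=270): row 3 → AcctNo = S96 ✓
(Branch=11, City=271): rows 5, 11 → AcctNo = S34, S34 ✓
(Branch=2, City=270): row 6 → AcctNo = S21 ✓
(Branch=11, City=266): row 7 → AcctNo = S22 ✓
(Branch=9, City=266): row 8 → AcctNo = S56 ✓
(Branch=7, City=266): row 9 → AcctNo = S67 ✓
(Branch=7, City=263): row 10 → AcctNo = S76 ✓
Two rows agree on {Branch, City} but differ on AcctNo, so {Branch, City} -> AcctNo does not hold.

No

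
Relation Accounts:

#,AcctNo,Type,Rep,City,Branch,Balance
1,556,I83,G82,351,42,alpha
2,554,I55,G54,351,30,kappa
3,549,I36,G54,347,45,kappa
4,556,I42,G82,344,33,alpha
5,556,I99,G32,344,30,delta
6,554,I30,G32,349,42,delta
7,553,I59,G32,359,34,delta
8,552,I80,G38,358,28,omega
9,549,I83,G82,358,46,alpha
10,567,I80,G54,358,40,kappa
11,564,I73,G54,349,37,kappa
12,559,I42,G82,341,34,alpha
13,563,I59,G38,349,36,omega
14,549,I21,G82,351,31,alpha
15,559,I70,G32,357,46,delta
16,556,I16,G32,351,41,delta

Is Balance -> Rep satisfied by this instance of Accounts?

Yes

Balance=alpha: rows 1, 4, 9, 12, 14 → Rep = G82, G82, G82, G82, G82 ✓
Balance=kappa: rows 2, 3, 10, 11 → Rep = G54, G54, G54, G54 ✓
Balance=delta: rows 5, 6, 7, 15, 16 → Rep = G32, G32, G32, G32, G32 ✓
Balance=omega: rows 8, 13 → Rep = G38, G38 ✓
Every Balance value is associated with a single Rep value, so Balance -> Rep holds.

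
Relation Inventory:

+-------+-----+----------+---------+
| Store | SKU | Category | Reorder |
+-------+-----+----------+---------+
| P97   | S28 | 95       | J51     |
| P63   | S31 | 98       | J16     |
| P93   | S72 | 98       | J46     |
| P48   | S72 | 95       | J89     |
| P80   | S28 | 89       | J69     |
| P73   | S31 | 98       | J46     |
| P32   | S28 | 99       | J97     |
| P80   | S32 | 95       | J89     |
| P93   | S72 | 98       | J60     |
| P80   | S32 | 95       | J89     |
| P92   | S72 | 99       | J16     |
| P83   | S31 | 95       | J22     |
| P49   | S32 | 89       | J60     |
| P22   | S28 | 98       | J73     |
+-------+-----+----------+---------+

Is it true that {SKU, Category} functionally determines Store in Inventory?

(SKU=S28, Category=95): 1 row → Store = P97 ✓
(SKU=S31, Category=98): 2 rows → Store takes values {P63, P73} — violation
(SKU=S72, Category=98): 2 rows → Store = P93, P93 ✓
(SKU=S72, Category=95): 1 row → Store = P48 ✓
(SKU=S28, Category=89): 1 row → Store = P80 ✓
(SKU=S28, Category=99): 1 row → Store = P32 ✓
(SKU=S32, Category=95): 2 rows → Store = P80, P80 ✓
(SKU=S72, Category=99): 1 row → Store = P92 ✓
(SKU=S31, Category=95): 1 row → Store = P83 ✓
(SKU=S32, Category=89): 1 row → Store = P49 ✓
(SKU=S28, Category=98): 1 row → Store = P22 ✓
Two rows agree on {SKU, Category} but differ on Store, so {SKU, Category} → Store does not hold.

No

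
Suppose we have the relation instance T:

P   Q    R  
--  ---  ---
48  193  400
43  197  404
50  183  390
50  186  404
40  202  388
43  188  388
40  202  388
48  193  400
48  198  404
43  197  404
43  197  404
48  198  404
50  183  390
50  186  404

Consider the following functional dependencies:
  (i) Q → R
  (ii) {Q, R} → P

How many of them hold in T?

2

(i) Q → R: every LHS value maps to a single RHS value — holds.
(ii) {Q, R} → P: every LHS value maps to a single RHS value — holds.
2 of the 2 dependencies hold.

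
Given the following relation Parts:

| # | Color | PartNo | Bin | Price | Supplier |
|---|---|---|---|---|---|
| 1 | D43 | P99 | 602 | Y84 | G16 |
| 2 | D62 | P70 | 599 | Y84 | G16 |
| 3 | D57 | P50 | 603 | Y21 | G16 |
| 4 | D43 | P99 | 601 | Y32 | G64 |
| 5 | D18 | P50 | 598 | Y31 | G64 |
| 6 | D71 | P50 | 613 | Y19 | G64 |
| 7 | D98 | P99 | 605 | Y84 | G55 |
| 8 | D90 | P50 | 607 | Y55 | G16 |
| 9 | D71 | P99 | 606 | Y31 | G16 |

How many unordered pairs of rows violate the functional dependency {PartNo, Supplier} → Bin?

(PartNo=P99, Supplier=G16): violating pairs (1,9) — 1 pair.
(PartNo=P50, Supplier=G16): violating pairs (3,8) — 1 pair.
(PartNo=P50, Supplier=G64): violating pairs (5,6) — 1 pair.

3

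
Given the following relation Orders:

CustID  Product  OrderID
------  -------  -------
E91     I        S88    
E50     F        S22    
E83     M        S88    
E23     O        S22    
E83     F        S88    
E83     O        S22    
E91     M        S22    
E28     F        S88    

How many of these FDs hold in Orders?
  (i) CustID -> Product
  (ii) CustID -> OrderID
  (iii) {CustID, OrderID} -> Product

(i) CustID -> Product: CustID=E91: 2 rows → Product takes values {I, M} — violation; CustID=E83: 3 rows → Product takes values {M, F, O} — violation — fails.
(ii) CustID -> OrderID: CustID=E91: 2 rows → OrderID takes values {S88, S22} — violation; CustID=E83: 3 rows → OrderID takes values {S88, S22} — violation — fails.
(iii) {CustID, OrderID} -> Product: (CustID=E83, OrderID=S88): 2 rows → Product takes values {M, F} — violation — fails.
None of the 3 dependencies hold.

0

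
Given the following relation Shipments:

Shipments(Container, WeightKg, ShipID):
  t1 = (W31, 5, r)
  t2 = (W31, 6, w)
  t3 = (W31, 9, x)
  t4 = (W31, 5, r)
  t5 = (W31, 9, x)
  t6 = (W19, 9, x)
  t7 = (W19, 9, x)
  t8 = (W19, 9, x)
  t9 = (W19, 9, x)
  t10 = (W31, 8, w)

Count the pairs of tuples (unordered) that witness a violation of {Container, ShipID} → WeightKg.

1

(Container=W31, ShipID=r): all 2 rows agree on WeightKg — 0 pairs.
(Container=W31, ShipID=w): violating pairs (2,10) — 1 pair.
(Container=W31, ShipID=x): all 2 rows agree on WeightKg — 0 pairs.
(Container=W19, ShipID=x): all 4 rows agree on WeightKg — 0 pairs.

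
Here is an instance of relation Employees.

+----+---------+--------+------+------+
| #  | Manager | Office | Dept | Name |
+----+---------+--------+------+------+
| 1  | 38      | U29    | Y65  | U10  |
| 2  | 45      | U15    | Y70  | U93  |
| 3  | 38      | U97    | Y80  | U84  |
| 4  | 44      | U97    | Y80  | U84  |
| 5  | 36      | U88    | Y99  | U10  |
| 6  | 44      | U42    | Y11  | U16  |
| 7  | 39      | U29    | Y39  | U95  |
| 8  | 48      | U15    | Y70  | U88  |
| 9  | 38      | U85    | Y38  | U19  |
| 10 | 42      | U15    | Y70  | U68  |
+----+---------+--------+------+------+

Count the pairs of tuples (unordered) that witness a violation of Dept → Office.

Dept=Y70: all 3 rows agree on Office — 0 pairs.
Dept=Y80: all 2 rows agree on Office — 0 pairs.

0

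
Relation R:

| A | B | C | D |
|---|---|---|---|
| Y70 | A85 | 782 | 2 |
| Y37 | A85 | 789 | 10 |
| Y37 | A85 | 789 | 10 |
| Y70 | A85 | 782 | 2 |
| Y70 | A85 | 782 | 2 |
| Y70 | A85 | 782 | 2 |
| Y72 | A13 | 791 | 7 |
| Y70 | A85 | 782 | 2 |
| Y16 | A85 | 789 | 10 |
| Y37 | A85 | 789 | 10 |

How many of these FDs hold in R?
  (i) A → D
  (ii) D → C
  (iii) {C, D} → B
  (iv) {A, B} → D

4

(i) A → D: every LHS value maps to a single RHS value — holds.
(ii) D → C: every LHS value maps to a single RHS value — holds.
(iii) {C, D} → B: every LHS value maps to a single RHS value — holds.
(iv) {A, B} → D: every LHS value maps to a single RHS value — holds.
4 of the 4 dependencies hold.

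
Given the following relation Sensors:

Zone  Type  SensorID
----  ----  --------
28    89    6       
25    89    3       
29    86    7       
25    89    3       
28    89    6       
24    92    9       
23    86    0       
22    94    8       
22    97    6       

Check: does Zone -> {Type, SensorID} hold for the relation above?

No

Zone=28: 2 rows → {Type,SensorID} = (89, 6), (89, 6) ✓
Zone=25: 2 rows → {Type,SensorID} = (89, 3), (89, 3) ✓
Zone=29: 1 row → {Type,SensorID} = (86, 7) ✓
Zone=24: 1 row → {Type,SensorID} = (92, 9) ✓
Zone=23: 1 row → {Type,SensorID} = (86, 0) ✓
Zone=22: 2 rows → {Type,SensorID} takes values {(94, 8), (97, 6)} — violation
Two rows agree on Zone but differ on {Type, SensorID}, so Zone -> {Type, SensorID} does not hold.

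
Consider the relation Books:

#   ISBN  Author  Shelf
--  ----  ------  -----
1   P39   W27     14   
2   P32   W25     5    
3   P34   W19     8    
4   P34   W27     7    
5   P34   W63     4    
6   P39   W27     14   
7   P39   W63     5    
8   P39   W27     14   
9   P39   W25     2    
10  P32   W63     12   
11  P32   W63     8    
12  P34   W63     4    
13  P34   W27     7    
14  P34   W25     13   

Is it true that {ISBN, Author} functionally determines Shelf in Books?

(ISBN=P39, Author=W27): rows 1, 6, 8 → Shelf = 14, 14, 14 ✓
(ISBN=P32, Author=W25): row 2 → Shelf = 5 ✓
(ISBN=P34, Author=W19): row 3 → Shelf = 8 ✓
(ISBN=P34, Author=W27): rows 4, 13 → Shelf = 7, 7 ✓
(ISBN=P34, Author=W63): rows 5, 12 → Shelf = 4, 4 ✓
(ISBN=P39, Author=W63): row 7 → Shelf = 5 ✓
(ISBN=P39, Author=W25): row 9 → Shelf = 2 ✓
(ISBN=P32, Author=W63): rows 10, 11 → Shelf takes values {12, 8} — violation
(ISBN=P34, Author=W25): row 14 → Shelf = 13 ✓
Two rows agree on {ISBN, Author} but differ on Shelf, so {ISBN, Author} → Shelf does not hold.

No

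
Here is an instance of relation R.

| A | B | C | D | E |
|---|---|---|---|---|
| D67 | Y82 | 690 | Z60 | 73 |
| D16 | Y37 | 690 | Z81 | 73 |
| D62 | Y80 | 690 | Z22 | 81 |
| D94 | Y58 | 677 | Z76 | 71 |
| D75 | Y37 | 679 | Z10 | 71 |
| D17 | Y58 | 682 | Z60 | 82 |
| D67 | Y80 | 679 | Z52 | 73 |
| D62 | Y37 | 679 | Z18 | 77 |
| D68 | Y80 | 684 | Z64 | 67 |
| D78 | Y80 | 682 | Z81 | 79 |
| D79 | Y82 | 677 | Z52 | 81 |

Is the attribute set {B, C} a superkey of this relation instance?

Two distinct rows share (B=Y37, C=679), so {B, C} does not determine every attribute — not a superkey.

No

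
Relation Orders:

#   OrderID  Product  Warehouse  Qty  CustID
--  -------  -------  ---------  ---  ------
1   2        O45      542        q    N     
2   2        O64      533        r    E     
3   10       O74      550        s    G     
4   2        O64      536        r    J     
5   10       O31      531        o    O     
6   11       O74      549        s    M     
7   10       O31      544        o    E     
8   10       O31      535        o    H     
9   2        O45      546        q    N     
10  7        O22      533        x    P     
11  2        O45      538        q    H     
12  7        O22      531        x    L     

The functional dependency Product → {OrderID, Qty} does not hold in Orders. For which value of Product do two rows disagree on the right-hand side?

Product=O45: rows 1, 9, 11 → {OrderID,Qty} = (2, q), (2, q), (2, q) ✓
Product=O64: rows 2, 4 → {OrderID,Qty} = (2, r), (2, r) ✓
Product=O74: rows 3, 6 → {OrderID,Qty} takes values {(10, s), (11, s)} — violation
Product=O31: rows 5, 7, 8 → {OrderID,Qty} = (10, o), (10, o), (10, o) ✓
Product=O22: rows 10, 12 → {OrderID,Qty} = (7, x), (7, x) ✓
The only Product value with inconsistent RHS is Product=O74.

O74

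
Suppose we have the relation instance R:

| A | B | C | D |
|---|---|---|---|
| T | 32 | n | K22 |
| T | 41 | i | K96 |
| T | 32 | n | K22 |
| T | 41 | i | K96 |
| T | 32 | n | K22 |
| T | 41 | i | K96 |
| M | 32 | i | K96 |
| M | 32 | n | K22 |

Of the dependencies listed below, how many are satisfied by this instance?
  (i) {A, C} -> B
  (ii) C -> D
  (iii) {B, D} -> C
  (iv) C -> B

(i) {A, C} -> B: every LHS value maps to a single RHS value — holds.
(ii) C -> D: every LHS value maps to a single RHS value — holds.
(iii) {B, D} -> C: every LHS value maps to a single RHS value — holds.
(iv) C -> B: C=i: 4 rows → B takes values {41, 32} — violation — fails.
3 of the 4 dependencies hold.

3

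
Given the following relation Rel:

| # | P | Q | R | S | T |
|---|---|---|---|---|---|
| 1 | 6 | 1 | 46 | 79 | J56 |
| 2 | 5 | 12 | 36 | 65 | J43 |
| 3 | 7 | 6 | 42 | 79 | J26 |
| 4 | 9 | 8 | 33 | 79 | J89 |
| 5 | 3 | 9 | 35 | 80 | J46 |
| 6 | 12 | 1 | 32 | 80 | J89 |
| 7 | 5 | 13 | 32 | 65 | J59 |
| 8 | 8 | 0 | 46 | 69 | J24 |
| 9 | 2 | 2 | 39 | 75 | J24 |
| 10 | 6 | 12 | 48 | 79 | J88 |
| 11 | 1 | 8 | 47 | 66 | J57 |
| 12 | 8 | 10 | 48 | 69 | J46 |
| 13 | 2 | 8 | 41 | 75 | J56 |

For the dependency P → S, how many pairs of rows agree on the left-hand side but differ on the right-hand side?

P=6: all 2 rows agree on S — 0 pairs.
P=5: all 2 rows agree on S — 0 pairs.
P=8: all 2 rows agree on S — 0 pairs.
P=2: all 2 rows agree on S — 0 pairs.

0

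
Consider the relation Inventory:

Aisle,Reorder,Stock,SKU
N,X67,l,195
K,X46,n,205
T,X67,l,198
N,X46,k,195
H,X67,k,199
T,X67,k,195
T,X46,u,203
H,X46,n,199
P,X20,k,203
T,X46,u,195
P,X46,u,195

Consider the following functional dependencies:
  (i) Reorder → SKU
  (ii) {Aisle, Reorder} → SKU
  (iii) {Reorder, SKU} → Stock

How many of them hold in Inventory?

0

(i) Reorder → SKU: Reorder=X67: 4 rows → SKU takes values {195, 198, 199} — violation; Reorder=X46: 6 rows → SKU takes values {205, 195, 203, 199} — violation — fails.
(ii) {Aisle, Reorder} → SKU: (Aisle=T, Reorder=X67): 2 rows → SKU takes values {198, 195} — violation; (Aisle=T, Reorder=X46): 2 rows → SKU takes values {203, 195} — violation — fails.
(iii) {Reorder, SKU} → Stock: (Reorder=X67, SKU=195): 2 rows → Stock takes values {l, k} — violation; (Reorder=X46, SKU=195): 3 rows → Stock takes values {k, u} — violation — fails.
None of the 3 dependencies hold.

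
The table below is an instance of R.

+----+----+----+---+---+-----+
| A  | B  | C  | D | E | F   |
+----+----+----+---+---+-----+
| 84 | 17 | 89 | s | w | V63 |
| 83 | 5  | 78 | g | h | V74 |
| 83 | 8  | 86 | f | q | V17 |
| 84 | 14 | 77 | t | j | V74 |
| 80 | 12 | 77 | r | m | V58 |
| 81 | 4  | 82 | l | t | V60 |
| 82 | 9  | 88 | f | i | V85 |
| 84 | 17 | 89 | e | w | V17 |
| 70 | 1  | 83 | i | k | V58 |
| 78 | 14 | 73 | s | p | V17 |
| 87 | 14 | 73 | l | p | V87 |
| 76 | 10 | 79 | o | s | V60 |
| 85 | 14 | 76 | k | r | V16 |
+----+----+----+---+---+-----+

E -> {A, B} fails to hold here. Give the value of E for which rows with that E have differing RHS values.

E=w: 2 rows → {A,B} = (84, 17), (84, 17) ✓
E=h: 1 row → {A,B} = (83, 5) ✓
E=q: 1 row → {A,B} = (83, 8) ✓
E=j: 1 row → {A,B} = (84, 14) ✓
E=m: 1 row → {A,B} = (80, 12) ✓
E=t: 1 row → {A,B} = (81, 4) ✓
E=i: 1 row → {A,B} = (82, 9) ✓
E=k: 1 row → {A,B} = (70, 1) ✓
E=p: 2 rows → {A,B} takes values {(78, 14), (87, 14)} — violation
E=s: 1 row → {A,B} = (76, 10) ✓
E=r: 1 row → {A,B} = (85, 14) ✓
The only E value with inconsistent RHS is E=p.

p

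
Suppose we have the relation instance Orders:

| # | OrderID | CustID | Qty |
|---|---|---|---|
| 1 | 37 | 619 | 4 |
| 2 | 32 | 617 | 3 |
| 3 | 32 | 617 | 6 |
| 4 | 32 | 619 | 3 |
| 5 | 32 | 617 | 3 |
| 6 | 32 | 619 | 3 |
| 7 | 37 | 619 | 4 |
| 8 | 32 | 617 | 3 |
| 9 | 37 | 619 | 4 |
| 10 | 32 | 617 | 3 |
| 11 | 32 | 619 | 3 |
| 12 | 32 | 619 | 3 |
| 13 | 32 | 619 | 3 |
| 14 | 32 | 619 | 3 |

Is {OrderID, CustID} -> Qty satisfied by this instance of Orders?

(OrderID=37, CustID=619): rows 1, 7, 9 → Qty = 4, 4, 4 ✓
(OrderID=32, CustID=617): rows 2, 3, 5, 8, 10 → Qty takes values {3, 6} — violation
(OrderID=32, CustID=619): rows 4, 6, 11, 12, 13, 14 → Qty = 3, 3, 3, 3, 3, 3 ✓
Two rows agree on {OrderID, CustID} but differ on Qty, so {OrderID, CustID} -> Qty does not hold.

No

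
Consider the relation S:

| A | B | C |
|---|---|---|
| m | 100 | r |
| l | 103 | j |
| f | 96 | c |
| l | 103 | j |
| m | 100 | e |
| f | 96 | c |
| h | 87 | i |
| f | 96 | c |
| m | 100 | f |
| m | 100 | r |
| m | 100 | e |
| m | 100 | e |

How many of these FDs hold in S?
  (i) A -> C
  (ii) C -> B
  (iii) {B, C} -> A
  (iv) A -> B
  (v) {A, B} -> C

3

(i) A -> C: A=m: 6 rows → C takes values {r, e, f} — violation — fails.
(ii) C -> B: every LHS value maps to a single RHS value — holds.
(iii) {B, C} -> A: every LHS value maps to a single RHS value — holds.
(iv) A -> B: every LHS value maps to a single RHS value — holds.
(v) {A, B} -> C: (A=m, B=100): 6 rows → C takes values {r, e, f} — violation — fails.
3 of the 5 dependencies hold.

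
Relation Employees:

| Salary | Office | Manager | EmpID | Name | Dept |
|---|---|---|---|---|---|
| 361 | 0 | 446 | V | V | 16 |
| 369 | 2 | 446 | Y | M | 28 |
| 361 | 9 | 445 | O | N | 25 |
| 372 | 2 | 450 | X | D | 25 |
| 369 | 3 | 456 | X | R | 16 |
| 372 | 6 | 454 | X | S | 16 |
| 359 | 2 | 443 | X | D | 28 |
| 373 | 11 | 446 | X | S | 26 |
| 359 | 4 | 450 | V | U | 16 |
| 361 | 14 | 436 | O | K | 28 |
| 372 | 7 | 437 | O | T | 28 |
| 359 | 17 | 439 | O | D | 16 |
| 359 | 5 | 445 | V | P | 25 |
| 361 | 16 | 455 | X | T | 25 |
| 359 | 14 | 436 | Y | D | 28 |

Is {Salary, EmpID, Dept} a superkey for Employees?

Yes

All 15 rows have distinct {Salary, EmpID, Dept} values, so {Salary, EmpID, Dept} → (all attributes) holds and {Salary, EmpID, Dept} is a superkey.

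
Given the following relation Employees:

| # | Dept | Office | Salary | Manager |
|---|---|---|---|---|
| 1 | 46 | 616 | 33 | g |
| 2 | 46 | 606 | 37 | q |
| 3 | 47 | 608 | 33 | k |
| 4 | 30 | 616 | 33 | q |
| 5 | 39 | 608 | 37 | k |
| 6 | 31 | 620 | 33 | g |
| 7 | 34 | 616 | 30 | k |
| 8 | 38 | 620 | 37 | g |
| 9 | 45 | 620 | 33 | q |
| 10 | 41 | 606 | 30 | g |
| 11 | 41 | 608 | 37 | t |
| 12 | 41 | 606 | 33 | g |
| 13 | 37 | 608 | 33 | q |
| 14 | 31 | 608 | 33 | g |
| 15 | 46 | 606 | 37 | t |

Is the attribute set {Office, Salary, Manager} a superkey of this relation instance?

All 15 rows have distinct {Office, Salary, Manager} values, so {Office, Salary, Manager} → (all attributes) holds and {Office, Salary, Manager} is a superkey.

Yes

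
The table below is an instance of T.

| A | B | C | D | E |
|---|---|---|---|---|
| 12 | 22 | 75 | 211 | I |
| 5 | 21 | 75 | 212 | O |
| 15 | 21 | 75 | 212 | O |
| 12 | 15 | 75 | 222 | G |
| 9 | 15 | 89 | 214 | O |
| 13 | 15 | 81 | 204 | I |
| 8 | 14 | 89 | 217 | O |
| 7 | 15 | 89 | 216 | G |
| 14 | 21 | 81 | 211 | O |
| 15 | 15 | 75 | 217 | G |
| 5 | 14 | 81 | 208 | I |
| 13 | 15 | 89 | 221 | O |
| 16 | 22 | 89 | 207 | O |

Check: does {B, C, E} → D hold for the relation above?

(B=22, C=75, E=I): 1 row → D = 211 ✓
(B=21, C=75, E=O): 2 rows → D = 212, 212 ✓
(B=15, C=75, E=G): 2 rows → D takes values {222, 217} — violation
(B=15, C=89, E=O): 2 rows → D takes values {214, 221} — violation
(B=15, C=81, E=I): 1 row → D = 204 ✓
(B=14, C=89, E=O): 1 row → D = 217 ✓
(B=15, C=89, E=G): 1 row → D = 216 ✓
(B=21, C=81, E=O): 1 row → D = 211 ✓
(B=14, C=81, E=I): 1 row → D = 208 ✓
(B=22, C=89, E=O): 1 row → D = 207 ✓
Two rows agree on {B, C, E} but differ on D, so {B, C, E} → D does not hold.

No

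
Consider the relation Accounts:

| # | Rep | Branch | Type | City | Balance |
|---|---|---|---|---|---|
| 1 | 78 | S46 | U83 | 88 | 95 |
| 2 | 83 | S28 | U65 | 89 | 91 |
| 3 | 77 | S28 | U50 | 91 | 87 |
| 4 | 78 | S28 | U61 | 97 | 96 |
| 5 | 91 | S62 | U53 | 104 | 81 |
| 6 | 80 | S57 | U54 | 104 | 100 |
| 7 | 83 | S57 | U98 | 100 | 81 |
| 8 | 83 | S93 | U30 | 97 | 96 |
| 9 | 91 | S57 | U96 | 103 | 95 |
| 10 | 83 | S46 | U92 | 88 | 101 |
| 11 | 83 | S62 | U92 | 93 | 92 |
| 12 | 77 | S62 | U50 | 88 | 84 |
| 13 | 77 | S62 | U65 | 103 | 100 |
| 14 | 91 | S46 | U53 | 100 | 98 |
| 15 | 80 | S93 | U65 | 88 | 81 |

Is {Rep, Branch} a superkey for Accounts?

Rows 12 and 13 have the same {Rep, Branch} value (Rep=77, Branch=S62) but are distinct tuples, so {Rep, Branch} does not determine every attribute — not a superkey.

No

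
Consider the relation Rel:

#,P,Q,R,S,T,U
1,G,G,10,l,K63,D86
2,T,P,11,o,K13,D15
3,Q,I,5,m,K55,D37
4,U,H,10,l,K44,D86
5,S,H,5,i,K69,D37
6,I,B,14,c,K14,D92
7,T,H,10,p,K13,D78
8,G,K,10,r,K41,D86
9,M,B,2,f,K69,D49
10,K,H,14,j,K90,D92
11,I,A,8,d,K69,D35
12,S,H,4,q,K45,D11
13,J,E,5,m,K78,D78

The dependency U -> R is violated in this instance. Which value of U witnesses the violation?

U=D86: rows 1, 4, 8 → R = 10, 10, 10 ✓
U=D15: row 2 → R = 11 ✓
U=D37: rows 3, 5 → R = 5, 5 ✓
U=D92: rows 6, 10 → R = 14, 14 ✓
U=D78: rows 7, 13 → R takes values {10, 5} — violation
U=D49: row 9 → R = 2 ✓
U=D35: row 11 → R = 8 ✓
U=D11: row 12 → R = 4 ✓
The only U value with inconsistent R is U=D78.

D78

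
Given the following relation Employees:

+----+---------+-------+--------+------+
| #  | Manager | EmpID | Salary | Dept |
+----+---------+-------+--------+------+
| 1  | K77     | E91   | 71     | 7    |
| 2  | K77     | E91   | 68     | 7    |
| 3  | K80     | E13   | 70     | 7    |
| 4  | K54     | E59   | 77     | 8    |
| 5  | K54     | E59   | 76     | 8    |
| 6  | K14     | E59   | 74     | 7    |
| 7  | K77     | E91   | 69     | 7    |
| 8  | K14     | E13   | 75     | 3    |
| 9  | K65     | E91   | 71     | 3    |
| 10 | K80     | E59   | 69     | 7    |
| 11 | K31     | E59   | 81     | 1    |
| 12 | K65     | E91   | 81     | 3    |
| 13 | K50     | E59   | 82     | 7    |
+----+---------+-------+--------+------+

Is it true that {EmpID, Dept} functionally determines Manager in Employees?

(EmpID=E91, Dept=7): rows 1, 2, 7 → Manager = K77, K77, K77 ✓
(EmpID=E13, Dept=7): row 3 → Manager = K80 ✓
(EmpID=E59, Dept=8): rows 4, 5 → Manager = K54, K54 ✓
(EmpID=E59, Dept=7): rows 6, 10, 13 → Manager takes values {K14, K80, K50} — violation
(EmpID=E13, Dept=3): row 8 → Manager = K14 ✓
(EmpID=E91, Dept=3): rows 9, 12 → Manager = K65, K65 ✓
(EmpID=E59, Dept=1): row 11 → Manager = K31 ✓
Two rows agree on {EmpID, Dept} but differ on Manager, so {EmpID, Dept} -> Manager does not hold.

No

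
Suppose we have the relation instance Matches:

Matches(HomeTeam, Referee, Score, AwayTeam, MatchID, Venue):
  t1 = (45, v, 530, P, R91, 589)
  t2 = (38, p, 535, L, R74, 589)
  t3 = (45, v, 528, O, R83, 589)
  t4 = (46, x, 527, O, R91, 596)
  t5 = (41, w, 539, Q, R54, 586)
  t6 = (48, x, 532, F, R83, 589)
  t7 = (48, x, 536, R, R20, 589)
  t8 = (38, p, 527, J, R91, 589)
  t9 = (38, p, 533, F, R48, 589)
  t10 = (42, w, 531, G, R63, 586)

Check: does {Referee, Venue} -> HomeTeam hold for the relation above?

No

(Referee=v, Venue=589): rows 1, 3 → HomeTeam = 45, 45 ✓
(Referee=p, Venue=589): rows 2, 8, 9 → HomeTeam = 38, 38, 38 ✓
(Referee=x, Venue=596): row 4 → HomeTeam = 46 ✓
(Referee=w, Venue=586): rows 5, 10 → HomeTeam takes values {41, 42} — violation
(Referee=x, Venue=589): rows 6, 7 → HomeTeam = 48, 48 ✓
Two rows agree on {Referee, Venue} but differ on HomeTeam, so {Referee, Venue} -> HomeTeam does not hold.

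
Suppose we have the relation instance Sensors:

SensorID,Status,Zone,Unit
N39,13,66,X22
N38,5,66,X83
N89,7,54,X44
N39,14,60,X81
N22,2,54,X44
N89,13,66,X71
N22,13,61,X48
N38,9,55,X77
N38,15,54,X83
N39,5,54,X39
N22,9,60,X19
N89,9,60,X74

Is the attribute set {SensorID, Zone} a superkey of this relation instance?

All 12 rows have distinct {SensorID, Zone} values, so {SensorID, Zone} → (all attributes) holds and {SensorID, Zone} is a superkey.

Yes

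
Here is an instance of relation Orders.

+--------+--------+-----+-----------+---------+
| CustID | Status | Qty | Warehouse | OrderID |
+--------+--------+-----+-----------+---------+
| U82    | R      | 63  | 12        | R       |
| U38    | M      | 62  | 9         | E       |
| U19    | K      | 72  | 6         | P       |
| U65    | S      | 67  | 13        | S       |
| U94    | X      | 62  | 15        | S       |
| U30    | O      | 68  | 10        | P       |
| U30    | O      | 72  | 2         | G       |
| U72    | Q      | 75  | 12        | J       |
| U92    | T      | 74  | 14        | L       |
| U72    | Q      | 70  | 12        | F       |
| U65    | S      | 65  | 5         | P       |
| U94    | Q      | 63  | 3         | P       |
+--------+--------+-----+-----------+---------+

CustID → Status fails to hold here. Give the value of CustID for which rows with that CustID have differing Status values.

CustID=U82: 1 row → Status = R ✓
CustID=U38: 1 row → Status = M ✓
CustID=U19: 1 row → Status = K ✓
CustID=U65: 2 rows → Status = S, S ✓
CustID=U94: 2 rows → Status takes values {X, Q} — violation
CustID=U30: 2 rows → Status = O, O ✓
CustID=U72: 2 rows → Status = Q, Q ✓
CustID=U92: 1 row → Status = T ✓
The only CustID value with inconsistent Status is CustID=U94.

U94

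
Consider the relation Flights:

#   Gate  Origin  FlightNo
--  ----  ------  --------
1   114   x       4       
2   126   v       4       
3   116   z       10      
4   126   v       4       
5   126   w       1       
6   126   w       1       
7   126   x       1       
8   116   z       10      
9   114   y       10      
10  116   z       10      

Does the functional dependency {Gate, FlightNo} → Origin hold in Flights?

No

(Gate=114, FlightNo=4): row 1 → Origin = x ✓
(Gate=126, FlightNo=4): rows 2, 4 → Origin = v, v ✓
(Gate=116, FlightNo=10): rows 3, 8, 10 → Origin = z, z, z ✓
(Gate=126, FlightNo=1): rows 5, 6, 7 → Origin takes values {w, x} — violation
(Gate=114, FlightNo=10): row 9 → Origin = y ✓
Two rows agree on {Gate, FlightNo} but differ on Origin, so {Gate, FlightNo} → Origin does not hold.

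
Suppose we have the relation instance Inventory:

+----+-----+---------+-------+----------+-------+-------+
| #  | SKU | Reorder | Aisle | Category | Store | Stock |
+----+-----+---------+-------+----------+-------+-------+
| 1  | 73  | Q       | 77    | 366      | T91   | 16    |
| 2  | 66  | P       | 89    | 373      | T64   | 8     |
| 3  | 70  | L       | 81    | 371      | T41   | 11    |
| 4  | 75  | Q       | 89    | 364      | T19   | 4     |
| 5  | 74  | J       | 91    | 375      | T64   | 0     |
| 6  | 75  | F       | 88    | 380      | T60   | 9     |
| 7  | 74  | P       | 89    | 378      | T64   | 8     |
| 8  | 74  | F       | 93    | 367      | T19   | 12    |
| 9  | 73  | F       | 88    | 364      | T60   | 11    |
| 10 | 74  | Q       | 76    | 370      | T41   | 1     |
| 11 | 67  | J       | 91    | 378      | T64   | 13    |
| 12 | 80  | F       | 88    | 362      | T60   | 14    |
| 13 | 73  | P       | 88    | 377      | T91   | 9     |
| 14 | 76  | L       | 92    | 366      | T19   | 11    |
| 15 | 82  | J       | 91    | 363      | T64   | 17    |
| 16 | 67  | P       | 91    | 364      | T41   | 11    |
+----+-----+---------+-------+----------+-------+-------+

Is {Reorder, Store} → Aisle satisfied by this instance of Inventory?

Yes

(Reorder=Q, Store=T91): row 1 → Aisle = 77 ✓
(Reorder=P, Store=T64): rows 2, 7 → Aisle = 89, 89 ✓
(Reorder=L, Store=T41): row 3 → Aisle = 81 ✓
(Reorder=Q, Store=T19): row 4 → Aisle = 89 ✓
(Reorder=J, Store=T64): rows 5, 11, 15 → Aisle = 91, 91, 91 ✓
(Reorder=F, Store=T60): rows 6, 9, 12 → Aisle = 88, 88, 88 ✓
(Reorder=F, Store=T19): row 8 → Aisle = 93 ✓
(Reorder=Q, Store=T41): row 10 → Aisle = 76 ✓
(Reorder=P, Store=T91): row 13 → Aisle = 88 ✓
(Reorder=L, Store=T19): row 14 → Aisle = 92 ✓
(Reorder=P, Store=T41): row 16 → Aisle = 91 ✓
Every {Reorder, Store} value is associated with a single Aisle value, so {Reorder, Store} → Aisle holds.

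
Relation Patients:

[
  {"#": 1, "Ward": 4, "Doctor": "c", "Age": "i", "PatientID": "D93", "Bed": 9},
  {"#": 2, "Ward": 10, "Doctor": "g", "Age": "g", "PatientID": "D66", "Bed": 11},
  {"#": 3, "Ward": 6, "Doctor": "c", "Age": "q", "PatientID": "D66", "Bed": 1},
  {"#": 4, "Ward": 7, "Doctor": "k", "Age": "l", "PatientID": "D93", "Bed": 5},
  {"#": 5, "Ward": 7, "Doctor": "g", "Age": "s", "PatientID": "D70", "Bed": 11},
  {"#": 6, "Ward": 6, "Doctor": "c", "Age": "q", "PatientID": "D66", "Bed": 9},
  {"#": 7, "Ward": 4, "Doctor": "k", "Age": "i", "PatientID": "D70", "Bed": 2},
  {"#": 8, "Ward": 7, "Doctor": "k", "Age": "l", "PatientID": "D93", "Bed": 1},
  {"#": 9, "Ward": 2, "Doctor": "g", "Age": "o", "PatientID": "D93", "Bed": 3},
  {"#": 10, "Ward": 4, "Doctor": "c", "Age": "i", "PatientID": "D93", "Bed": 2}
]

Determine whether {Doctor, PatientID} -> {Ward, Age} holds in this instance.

Yes

(Doctor=c, PatientID=D93): rows 1, 10 → {Ward,Age} = (4, i), (4, i) ✓
(Doctor=g, PatientID=D66): row 2 → {Ward,Age} = (10, g) ✓
(Doctor=c, PatientID=D66): rows 3, 6 → {Ward,Age} = (6, q), (6, q) ✓
(Doctor=k, PatientID=D93): rows 4, 8 → {Ward,Age} = (7, l), (7, l) ✓
(Doctor=g, PatientID=D70): row 5 → {Ward,Age} = (7, s) ✓
(Doctor=k, PatientID=D70): row 7 → {Ward,Age} = (4, i) ✓
(Doctor=g, PatientID=D93): row 9 → {Ward,Age} = (2, o) ✓
Every {Doctor, PatientID} value is associated with a single {Ward, Age} value, so {Doctor, PatientID} -> {Ward, Age} holds.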